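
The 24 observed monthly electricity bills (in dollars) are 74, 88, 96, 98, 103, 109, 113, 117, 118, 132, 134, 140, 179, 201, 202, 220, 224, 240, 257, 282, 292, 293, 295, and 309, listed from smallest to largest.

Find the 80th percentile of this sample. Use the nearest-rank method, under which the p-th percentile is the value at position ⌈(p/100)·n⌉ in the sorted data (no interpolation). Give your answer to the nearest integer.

282

n = 24.
Position = ⌈80/100 · 24⌉ = ⌈19.2⌉ = 20.
The value at rank 20 is 282.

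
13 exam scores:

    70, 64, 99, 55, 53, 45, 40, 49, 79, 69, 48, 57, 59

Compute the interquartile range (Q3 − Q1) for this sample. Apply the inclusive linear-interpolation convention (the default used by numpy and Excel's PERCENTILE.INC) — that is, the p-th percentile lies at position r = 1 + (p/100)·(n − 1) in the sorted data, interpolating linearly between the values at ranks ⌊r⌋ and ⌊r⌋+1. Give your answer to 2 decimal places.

20.00

Sorted: 40, 45, 48, 49, 53, 55, 57, 59, 64, 69, 70, 79, 99.
n = 13.
P25: r = 4 (integer) → 49.
P75: r = 10 (integer) → 69.
Difference: 69 − 49 = 20.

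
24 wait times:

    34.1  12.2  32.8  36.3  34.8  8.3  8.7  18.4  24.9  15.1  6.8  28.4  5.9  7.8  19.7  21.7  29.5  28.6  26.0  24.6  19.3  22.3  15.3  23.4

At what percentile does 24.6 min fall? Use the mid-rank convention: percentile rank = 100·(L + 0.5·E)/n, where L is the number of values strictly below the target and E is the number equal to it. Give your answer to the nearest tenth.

Sorted: 5.9, 6.8, 7.8, 8.3, 8.7, 12.2, 15.1, 15.3, 18.4, 19.3, 19.7, 21.7, 22.3, 23.4, 24.6, 24.9, 26.0, 28.4, 28.6, 29.5, 32.8, 34.1, 34.8, 36.3.
Count below 24.6: L = 14; count equal: E = 1; n = 24.
Percentile rank = 100·(14 + 0.5·1)/24 = 100·14.5/24 = 60.42.

60.4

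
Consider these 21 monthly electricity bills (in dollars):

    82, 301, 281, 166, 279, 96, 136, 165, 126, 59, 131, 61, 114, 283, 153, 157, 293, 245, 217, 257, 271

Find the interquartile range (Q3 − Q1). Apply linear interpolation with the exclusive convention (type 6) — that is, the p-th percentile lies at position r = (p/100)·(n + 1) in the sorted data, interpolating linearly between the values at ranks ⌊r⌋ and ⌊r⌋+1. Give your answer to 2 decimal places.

Sorted: 59, 61, 82, 96, 114, 126, 131, 136, 153, 157, 165, 166, 217, 245, 257, 271, 279, 281, 283, 293, 301.
n = 21.
P25: r = 5.5; ranks 5–6 are 114, 126; interpolating gives 120.
P75: r = 16.5; ranks 16–17 are 271, 279; interpolating gives 275.
Difference: 275 − 120 = 155.

155.00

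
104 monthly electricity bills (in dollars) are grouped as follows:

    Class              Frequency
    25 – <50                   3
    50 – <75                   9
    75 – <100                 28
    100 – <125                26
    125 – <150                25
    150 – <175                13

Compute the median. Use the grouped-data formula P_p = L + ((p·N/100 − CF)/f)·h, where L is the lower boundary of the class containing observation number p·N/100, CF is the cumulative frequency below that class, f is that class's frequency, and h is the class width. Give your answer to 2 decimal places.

111.54

N = 104; target position k = 50/100 · 104 = 52.
Cumulative frequencies: 3, 12, 40, 66, 91, 104.
Observation 52 falls in the class 100 – <125.
L = 100, CF = 40, f = 26, h = 25.
P50 = 100 + ((52 − 40)/26)·25 = 100 + 11.5385 = 111.538.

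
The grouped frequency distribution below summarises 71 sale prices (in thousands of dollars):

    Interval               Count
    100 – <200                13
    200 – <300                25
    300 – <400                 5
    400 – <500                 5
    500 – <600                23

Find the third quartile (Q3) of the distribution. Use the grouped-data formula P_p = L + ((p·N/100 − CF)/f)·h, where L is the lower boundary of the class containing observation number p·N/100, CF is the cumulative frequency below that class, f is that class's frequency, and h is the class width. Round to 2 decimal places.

522.83

N = 71; target position k = 75/100 · 71 = 53.25.
Cumulative frequencies: 13, 38, 43, 48, 71.
Observation 53.25 falls in the class 500 – <600.
L = 500, CF = 48, f = 23, h = 100.
P75 = 500 + ((53.25 − 48)/23)·100 = 500 + 22.8261 = 522.826.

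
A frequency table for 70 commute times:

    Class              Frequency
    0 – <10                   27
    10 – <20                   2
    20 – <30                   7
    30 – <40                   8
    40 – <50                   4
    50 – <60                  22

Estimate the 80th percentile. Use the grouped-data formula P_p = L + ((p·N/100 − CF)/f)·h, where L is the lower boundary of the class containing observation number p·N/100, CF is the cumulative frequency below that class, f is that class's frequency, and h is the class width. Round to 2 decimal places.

N = 70; target position k = 80/100 · 70 = 56.
Cumulative frequencies: 27, 29, 36, 44, 48, 70.
Observation 56 falls in the class 50 – <60.
L = 50, CF = 48, f = 22, h = 10.
P80 = 50 + ((56 − 48)/22)·10 = 50 + 3.63636 = 53.6364.

53.64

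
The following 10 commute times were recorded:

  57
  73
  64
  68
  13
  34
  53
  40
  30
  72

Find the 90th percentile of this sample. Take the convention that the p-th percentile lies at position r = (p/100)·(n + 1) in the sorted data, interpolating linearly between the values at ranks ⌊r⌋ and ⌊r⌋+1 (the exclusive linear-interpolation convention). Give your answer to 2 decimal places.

Sorted: 13, 30, 34, 40, 53, 57, 64, 68, 72, 73.
n = 10.
r = (90/100)·(10 + 1) = 9.9.
Rank 9 is 72 and rank 10 is 73.
Interpolate: 72 + 0.9·(73 − 72) = 72 + 0.9·1 = 72.9.

72.90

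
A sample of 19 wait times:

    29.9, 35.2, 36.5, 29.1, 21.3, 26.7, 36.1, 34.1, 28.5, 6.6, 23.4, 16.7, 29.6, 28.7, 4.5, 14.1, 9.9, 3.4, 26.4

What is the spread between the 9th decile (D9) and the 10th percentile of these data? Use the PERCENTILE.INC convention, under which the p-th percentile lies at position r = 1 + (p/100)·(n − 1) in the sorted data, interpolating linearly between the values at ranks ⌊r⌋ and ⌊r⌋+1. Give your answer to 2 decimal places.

Sorted: 3.4, 4.5, 6.6, 9.9, 14.1, 16.7, 21.3, 23.4, 26.4, 26.7, 28.5, 28.7, 29.1, 29.6, 29.9, 34.1, 35.2, 36.1, 36.5.
n = 19.
P10: r = 2.8; ranks 2–3 are 4.5, 6.6; interpolating gives 6.18.
P90: r = 17.2; ranks 17–18 are 35.2, 36.1; interpolating gives 35.38.
Difference: 35.38 − 6.18 = 29.2.

29.20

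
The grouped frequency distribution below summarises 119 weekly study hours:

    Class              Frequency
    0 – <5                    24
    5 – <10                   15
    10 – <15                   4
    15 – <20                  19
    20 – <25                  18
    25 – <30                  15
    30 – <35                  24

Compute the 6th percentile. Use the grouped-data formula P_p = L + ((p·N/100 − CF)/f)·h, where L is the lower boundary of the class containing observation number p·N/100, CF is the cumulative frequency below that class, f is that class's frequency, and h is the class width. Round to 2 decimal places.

N = 119; target position k = 6/100 · 119 = 7.14.
Cumulative frequencies: 24, 39, 43, 62, 80, 95, 119.
Observation 7.14 falls in the class 0 – <5.
L = 0, CF = 0, f = 24, h = 5.
P6 = 0 + ((7.14 − 0)/24)·5 = 0 + 1.4875 = 1.4875.

1.49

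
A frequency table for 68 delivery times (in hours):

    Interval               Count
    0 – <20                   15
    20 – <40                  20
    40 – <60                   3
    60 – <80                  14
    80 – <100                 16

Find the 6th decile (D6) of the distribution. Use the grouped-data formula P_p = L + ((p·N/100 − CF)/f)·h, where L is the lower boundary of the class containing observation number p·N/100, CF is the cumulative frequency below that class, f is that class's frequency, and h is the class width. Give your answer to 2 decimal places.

N = 68; target position k = 60/100 · 68 = 40.8.
Cumulative frequencies: 15, 35, 38, 52, 68.
Observation 40.8 falls in the class 60 – <80.
L = 60, CF = 38, f = 14, h = 20.
P60 = 60 + ((40.8 − 38)/14)·20 = 60 + 4 = 64.

64.00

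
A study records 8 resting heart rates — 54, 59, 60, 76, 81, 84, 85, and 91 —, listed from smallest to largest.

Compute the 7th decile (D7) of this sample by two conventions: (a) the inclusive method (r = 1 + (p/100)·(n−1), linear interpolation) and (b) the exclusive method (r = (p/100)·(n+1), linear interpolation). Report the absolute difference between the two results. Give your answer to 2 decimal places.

n = 8.
(a) r = 5.9; between ranks 5 (81) and 6 (84): 83.7.
(b) r = 6.3; between ranks 6 (84) and 7 (85): 84.3.
|83.7 − 84.3| = 0.6.

0.60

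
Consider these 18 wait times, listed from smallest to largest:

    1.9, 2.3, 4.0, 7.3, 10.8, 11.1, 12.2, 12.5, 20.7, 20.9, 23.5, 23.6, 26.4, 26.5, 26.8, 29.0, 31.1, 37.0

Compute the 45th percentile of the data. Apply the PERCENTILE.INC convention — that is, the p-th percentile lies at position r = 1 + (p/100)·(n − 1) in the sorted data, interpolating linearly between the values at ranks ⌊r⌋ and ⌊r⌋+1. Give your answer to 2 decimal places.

17.83

n = 18.
r = 1 + (45/100)·(18 − 1) = 1 + 7.65 = 8.65.
Rank 8 is 12.5 and rank 9 is 20.7.
Interpolate: 12.5 + 0.65·(20.7 − 12.5) = 12.5 + 0.65·8.2 = 17.83.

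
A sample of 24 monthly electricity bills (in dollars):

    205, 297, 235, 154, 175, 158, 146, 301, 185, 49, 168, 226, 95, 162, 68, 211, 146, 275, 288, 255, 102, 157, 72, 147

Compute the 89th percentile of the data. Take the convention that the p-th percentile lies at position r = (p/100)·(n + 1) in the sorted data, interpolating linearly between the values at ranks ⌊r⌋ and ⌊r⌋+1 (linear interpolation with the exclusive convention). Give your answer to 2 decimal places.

290.25

Sorted: 49, 68, 72, 95, 102, 146, 146, 147, 154, 157, 158, 162, 168, 175, 185, 205, 211, 226, 235, 255, 275, 288, 297, 301.
n = 24.
r = (89/100)·(24 + 1) = 22.25.
Rank 22 is 288 and rank 23 is 297.
Interpolate: 288 + 0.25·(297 − 288) = 288 + 0.25·9 = 290.25.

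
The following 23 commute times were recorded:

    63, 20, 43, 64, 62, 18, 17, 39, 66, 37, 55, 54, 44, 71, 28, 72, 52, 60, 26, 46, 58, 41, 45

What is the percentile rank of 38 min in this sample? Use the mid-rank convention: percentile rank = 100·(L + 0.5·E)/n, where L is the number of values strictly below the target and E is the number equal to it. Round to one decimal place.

26.1

Sorted: 17, 18, 20, 26, 28, 37, 39, 41, 43, 44, 45, 46, 52, 54, 55, 58, 60, 62, 63, 64, 66, 71, 72.
Count below 38: L = 6; count equal: E = 0; n = 23.
Percentile rank = 100·(6 + 0.5·0)/23 = 100·6/23 = 26.09.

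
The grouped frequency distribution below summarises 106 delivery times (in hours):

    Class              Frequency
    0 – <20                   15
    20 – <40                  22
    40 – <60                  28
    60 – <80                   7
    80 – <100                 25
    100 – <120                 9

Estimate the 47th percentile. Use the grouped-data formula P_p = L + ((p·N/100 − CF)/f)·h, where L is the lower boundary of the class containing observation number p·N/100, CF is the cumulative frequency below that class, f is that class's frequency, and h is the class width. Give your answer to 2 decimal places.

N = 106; target position k = 47/100 · 106 = 49.82.
Cumulative frequencies: 15, 37, 65, 72, 97, 106.
Observation 49.82 falls in the class 40 – <60.
L = 40, CF = 37, f = 28, h = 20.
P47 = 40 + ((49.82 − 37)/28)·20 = 40 + 9.15714 = 49.1571.

49.16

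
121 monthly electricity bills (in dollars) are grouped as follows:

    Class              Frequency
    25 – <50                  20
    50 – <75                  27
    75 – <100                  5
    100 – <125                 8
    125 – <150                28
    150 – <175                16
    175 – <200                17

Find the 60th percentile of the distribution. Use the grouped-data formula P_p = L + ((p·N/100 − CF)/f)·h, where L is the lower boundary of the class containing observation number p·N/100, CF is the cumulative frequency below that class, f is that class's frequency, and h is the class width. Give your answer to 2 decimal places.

136.25

N = 121; target position k = 60/100 · 121 = 72.6.
Cumulative frequencies: 20, 47, 52, 60, 88, 104, 121.
Observation 72.6 falls in the class 125 – <150.
L = 125, CF = 60, f = 28, h = 25.
P60 = 125 + ((72.6 − 60)/28)·25 = 125 + 11.25 = 136.25.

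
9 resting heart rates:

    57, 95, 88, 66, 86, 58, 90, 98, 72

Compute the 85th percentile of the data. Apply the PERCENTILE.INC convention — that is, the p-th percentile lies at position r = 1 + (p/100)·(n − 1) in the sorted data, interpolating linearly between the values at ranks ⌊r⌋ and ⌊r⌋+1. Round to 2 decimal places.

Sorted: 57, 58, 66, 72, 86, 88, 90, 95, 98.
n = 9.
r = 1 + (85/100)·(9 − 1) = 1 + 6.8 = 7.8.
Rank 7 is 90 and rank 8 is 95.
Interpolate: 90 + 0.8·(95 − 90) = 90 + 0.8·5 = 94.

94.00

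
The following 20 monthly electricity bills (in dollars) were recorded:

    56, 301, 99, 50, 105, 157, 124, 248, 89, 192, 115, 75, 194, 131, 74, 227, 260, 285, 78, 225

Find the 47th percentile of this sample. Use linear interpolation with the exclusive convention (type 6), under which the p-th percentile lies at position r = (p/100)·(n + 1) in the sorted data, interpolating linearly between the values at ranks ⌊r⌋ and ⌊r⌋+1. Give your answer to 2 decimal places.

Sorted: 50, 56, 74, 75, 78, 89, 99, 105, 115, 124, 131, 157, 192, 194, 225, 227, 248, 260, 285, 301.
n = 20.
r = (47/100)·(20 + 1) = 9.87.
Rank 9 is 115 and rank 10 is 124.
Interpolate: 115 + 0.87·(124 − 115) = 115 + 0.87·9 = 122.83.

122.83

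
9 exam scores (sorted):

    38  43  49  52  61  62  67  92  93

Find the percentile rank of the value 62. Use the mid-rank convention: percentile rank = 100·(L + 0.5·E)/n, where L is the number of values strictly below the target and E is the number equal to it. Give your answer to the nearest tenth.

61.1

Count below 62: L = 5; count equal: E = 1; n = 9.
Percentile rank = 100·(5 + 0.5·1)/9 = 100·5.5/9 = 61.11.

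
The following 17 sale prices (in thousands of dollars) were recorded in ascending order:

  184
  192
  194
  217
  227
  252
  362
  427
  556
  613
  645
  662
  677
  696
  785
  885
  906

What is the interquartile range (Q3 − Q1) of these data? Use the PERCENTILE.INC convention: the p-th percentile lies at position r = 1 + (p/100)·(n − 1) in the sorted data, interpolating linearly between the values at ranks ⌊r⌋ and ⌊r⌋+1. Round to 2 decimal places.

450.00

n = 17.
P25: r = 5 (integer) → 227.
P75: r = 13 (integer) → 677.
Difference: 677 − 227 = 450.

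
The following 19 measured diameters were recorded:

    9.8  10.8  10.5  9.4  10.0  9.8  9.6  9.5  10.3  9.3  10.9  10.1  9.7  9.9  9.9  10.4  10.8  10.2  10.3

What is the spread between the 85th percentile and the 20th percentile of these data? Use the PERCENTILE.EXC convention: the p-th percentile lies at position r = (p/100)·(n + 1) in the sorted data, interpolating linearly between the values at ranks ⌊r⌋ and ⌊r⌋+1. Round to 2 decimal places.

1.20

Sorted: 9.3, 9.4, 9.5, 9.6, 9.7, 9.8, 9.8, 9.9, 9.9, 10.0, 10.1, 10.2, 10.3, 10.3, 10.4, 10.5, 10.8, 10.8, 10.9.
n = 19.
P20: r = 4 (integer) → 9.6.
P85: r = 17 (integer) → 10.8.
Difference: 10.8 − 9.6 = 1.2.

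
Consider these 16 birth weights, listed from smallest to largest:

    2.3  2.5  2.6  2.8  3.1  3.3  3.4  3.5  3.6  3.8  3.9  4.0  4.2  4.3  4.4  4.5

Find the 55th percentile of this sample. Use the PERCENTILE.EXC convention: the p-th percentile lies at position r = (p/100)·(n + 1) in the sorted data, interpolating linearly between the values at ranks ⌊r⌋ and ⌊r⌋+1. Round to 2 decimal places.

3.67

n = 16.
r = (55/100)·(16 + 1) = 9.35.
Rank 9 is 3.6 and rank 10 is 3.8.
Interpolate: 3.6 + 0.35·(3.8 − 3.6) = 3.6 + 0.35·0.2 = 3.67.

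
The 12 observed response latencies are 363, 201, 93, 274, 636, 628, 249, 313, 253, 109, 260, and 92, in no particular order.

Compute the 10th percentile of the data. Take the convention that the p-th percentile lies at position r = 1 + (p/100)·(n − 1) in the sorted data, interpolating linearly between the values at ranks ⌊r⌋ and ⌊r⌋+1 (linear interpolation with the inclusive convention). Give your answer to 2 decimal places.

94.60

Sorted: 92, 93, 109, 201, 249, 253, 260, 274, 313, 363, 628, 636.
n = 12.
r = 1 + (10/100)·(12 − 1) = 1 + 1.1 = 2.1.
Rank 2 is 93 and rank 3 is 109.
Interpolate: 93 + 0.1·(109 − 93) = 93 + 0.1·16 = 94.6.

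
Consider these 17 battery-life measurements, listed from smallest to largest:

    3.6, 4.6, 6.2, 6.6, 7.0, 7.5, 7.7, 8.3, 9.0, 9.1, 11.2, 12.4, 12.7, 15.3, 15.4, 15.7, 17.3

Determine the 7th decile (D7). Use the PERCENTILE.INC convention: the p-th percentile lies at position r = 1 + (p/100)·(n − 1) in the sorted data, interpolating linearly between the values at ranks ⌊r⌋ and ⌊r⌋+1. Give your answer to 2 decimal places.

12.46

n = 17.
r = 1 + (70/100)·(17 − 1) = 1 + 11.2 = 12.2.
Rank 12 is 12.4 and rank 13 is 12.7.
Interpolate: 12.4 + 0.2·(12.7 − 12.4) = 12.4 + 0.2·0.3 = 12.46.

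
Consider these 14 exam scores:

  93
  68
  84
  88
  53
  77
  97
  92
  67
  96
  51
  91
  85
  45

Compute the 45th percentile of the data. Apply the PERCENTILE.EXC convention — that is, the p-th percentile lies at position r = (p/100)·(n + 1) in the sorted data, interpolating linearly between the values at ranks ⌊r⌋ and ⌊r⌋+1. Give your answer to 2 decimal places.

Sorted: 45, 51, 53, 67, 68, 77, 84, 85, 88, 91, 92, 93, 96, 97.
n = 14.
r = (45/100)·(14 + 1) = 6.75.
Rank 6 is 77 and rank 7 is 84.
Interpolate: 77 + 0.75·(84 − 77) = 77 + 0.75·7 = 82.25.

82.25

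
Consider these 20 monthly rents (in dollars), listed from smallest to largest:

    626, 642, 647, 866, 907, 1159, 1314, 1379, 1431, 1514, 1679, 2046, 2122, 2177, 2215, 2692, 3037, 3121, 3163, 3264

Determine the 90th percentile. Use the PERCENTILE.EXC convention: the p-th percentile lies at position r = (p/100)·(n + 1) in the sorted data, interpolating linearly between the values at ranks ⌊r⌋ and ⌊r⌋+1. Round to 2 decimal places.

3158.80

n = 20.
r = (90/100)·(20 + 1) = 18.9.
Rank 18 is 3121 and rank 19 is 3163.
Interpolate: 3121 + 0.9·(3163 − 3121) = 3121 + 0.9·42 = 3158.8.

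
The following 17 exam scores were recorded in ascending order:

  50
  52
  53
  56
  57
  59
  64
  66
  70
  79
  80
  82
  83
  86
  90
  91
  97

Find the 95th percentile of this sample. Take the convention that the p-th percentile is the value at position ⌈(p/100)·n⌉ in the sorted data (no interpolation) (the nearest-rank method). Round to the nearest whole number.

n = 17.
Position = ⌈95/100 · 17⌉ = ⌈16.15⌉ = 17.
The value at rank 17 is 97.

97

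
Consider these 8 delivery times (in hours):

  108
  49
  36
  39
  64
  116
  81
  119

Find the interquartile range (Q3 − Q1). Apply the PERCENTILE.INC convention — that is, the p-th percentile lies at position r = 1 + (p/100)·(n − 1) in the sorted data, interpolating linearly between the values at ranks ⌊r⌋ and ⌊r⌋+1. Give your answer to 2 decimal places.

63.50

Sorted: 36, 39, 49, 64, 81, 108, 116, 119.
n = 8.
P25: r = 2.75; ranks 2–3 are 39, 49; interpolating gives 46.5.
P75: r = 6.25; ranks 6–7 are 108, 116; interpolating gives 110.
Difference: 110 − 46.5 = 63.5.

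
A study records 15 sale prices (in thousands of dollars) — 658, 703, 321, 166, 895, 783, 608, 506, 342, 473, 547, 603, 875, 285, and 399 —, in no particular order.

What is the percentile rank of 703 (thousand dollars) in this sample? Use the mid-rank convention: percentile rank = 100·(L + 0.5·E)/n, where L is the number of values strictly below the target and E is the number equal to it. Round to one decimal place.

76.7

Sorted: 166, 285, 321, 342, 399, 473, 506, 547, 603, 608, 658, 703, 783, 875, 895.
Count below 703: L = 11; count equal: E = 1; n = 15.
Percentile rank = 100·(11 + 0.5·1)/15 = 100·11.5/15 = 76.67.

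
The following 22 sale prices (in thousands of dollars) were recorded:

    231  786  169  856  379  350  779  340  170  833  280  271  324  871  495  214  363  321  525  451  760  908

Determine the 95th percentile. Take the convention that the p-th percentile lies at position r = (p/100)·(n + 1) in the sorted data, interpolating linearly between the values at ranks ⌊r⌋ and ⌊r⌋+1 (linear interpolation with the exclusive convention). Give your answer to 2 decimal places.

Sorted: 169, 170, 214, 231, 271, 280, 321, 324, 340, 350, 363, 379, 451, 495, 525, 760, 779, 786, 833, 856, 871, 908.
n = 22.
r = (95/100)·(22 + 1) = 21.85.
Rank 21 is 871 and rank 22 is 908.
Interpolate: 871 + 0.85·(908 − 871) = 871 + 0.85·37 = 902.45.

902.45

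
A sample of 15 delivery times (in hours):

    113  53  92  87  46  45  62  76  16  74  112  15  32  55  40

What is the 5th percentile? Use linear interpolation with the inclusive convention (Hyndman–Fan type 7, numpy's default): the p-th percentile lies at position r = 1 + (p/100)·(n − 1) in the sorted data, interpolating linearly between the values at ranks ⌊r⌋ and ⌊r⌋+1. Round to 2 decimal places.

15.70

Sorted: 15, 16, 32, 40, 45, 46, 53, 55, 62, 74, 76, 87, 92, 112, 113.
n = 15.
r = 1 + (5/100)·(15 − 1) = 1 + 0.7 = 1.7.
Rank 1 is 15 and rank 2 is 16.
Interpolate: 15 + 0.7·(16 − 15) = 15 + 0.7·1 = 15.7.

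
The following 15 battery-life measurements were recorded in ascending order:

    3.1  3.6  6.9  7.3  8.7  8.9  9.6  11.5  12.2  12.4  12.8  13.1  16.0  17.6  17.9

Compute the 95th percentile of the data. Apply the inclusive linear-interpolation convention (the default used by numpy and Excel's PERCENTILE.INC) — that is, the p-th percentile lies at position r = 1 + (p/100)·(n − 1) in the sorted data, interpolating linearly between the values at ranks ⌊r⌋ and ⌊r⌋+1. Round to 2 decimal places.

17.69

n = 15.
r = 1 + (95/100)·(15 − 1) = 1 + 13.3 = 14.3.
Rank 14 is 17.6 and rank 15 is 17.9.
Interpolate: 17.6 + 0.3·(17.9 − 17.6) = 17.6 + 0.3·0.3 = 17.69.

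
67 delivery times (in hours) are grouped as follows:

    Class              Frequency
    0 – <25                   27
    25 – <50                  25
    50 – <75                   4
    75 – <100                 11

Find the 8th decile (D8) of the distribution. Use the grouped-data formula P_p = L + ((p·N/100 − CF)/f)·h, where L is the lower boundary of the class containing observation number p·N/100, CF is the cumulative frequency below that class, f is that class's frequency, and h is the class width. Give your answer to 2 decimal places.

60.00

N = 67; target position k = 80/100 · 67 = 53.6.
Cumulative frequencies: 27, 52, 56, 67.
Observation 53.6 falls in the class 50 – <75.
L = 50, CF = 52, f = 4, h = 25.
P80 = 50 + ((53.6 − 52)/4)·25 = 50 + 10 = 60.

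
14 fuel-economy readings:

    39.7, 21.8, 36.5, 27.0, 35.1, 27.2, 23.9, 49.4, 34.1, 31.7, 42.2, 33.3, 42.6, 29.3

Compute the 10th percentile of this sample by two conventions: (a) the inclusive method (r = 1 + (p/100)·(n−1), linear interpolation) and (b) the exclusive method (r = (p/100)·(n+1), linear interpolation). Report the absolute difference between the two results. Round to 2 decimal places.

1.98

Sorted: 21.8, 23.9, 27.0, 27.2, 29.3, 31.7, 33.3, 34.1, 35.1, 36.5, 39.7, 42.2, 42.6, 49.4.
n = 14.
(a) r = 2.3; between ranks 2 (23.9) and 3 (27.0): 24.83.
(b) r = 1.5; between ranks 1 (21.8) and 2 (23.9): 22.85.
|24.83 − 22.85| = 1.98.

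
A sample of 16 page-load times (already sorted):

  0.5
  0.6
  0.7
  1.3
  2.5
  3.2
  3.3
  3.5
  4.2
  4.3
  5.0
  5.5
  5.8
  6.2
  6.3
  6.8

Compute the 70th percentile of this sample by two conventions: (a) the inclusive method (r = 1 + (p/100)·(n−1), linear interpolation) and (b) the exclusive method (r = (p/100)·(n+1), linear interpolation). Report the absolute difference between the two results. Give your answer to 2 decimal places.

0.20

n = 16.
(a) r = 11.5; between ranks 11 (5.0) and 12 (5.5): 5.25.
(b) r = 11.9; between ranks 11 (5.0) and 12 (5.5): 5.45.
|5.25 − 5.45| = 0.2.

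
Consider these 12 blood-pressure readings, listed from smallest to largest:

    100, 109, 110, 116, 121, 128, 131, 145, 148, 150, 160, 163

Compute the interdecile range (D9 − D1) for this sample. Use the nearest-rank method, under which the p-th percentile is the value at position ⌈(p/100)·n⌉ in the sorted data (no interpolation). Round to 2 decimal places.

n = 12.
P10: rank ⌈10/100·12⌉ = 2 → 109.
P90: rank ⌈90/100·12⌉ = 11 → 160.
Difference: 160 − 109 = 51.

51.00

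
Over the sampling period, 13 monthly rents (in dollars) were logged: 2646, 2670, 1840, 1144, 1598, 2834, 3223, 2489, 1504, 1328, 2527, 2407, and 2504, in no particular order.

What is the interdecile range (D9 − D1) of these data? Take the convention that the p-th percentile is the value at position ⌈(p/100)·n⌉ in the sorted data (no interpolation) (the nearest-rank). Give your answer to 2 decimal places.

Sorted: 1144, 1328, 1504, 1598, 1840, 2407, 2489, 2504, 2527, 2646, 2670, 2834, 3223.
n = 13.
P10: rank ⌈10/100·13⌉ = 2 → 1328.
P90: rank ⌈90/100·13⌉ = 12 → 2834.
Difference: 2834 − 1328 = 1506.

1506.00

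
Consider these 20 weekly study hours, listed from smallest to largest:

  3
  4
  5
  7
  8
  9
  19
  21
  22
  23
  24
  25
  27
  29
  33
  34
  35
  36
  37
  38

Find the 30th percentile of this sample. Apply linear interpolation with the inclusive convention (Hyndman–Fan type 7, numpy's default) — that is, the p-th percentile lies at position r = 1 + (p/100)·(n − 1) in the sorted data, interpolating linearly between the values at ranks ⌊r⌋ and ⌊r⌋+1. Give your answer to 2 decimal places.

n = 20.
r = 1 + (30/100)·(20 − 1) = 1 + 5.7 = 6.7.
Rank 6 is 9 and rank 7 is 19.
Interpolate: 9 + 0.7·(19 − 9) = 9 + 0.7·10 = 16.

16.00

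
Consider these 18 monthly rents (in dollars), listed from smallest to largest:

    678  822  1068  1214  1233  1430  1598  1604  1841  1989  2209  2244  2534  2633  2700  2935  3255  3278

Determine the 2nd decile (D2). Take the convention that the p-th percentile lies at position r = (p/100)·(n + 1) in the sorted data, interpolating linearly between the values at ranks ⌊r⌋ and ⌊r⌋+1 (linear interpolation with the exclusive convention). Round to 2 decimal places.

n = 18.
r = (20/100)·(18 + 1) = 3.8.
Rank 3 is 1068 and rank 4 is 1214.
Interpolate: 1068 + 0.8·(1214 − 1068) = 1068 + 0.8·146 = 1184.8.

1184.80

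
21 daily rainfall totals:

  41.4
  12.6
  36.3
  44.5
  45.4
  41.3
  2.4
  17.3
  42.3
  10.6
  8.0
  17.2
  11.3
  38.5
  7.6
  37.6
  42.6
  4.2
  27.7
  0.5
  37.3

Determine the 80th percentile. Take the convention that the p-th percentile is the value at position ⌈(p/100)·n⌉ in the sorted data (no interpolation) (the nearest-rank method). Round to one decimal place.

Sorted: 0.5, 2.4, 4.2, 7.6, 8.0, 10.6, 11.3, 12.6, 17.2, 17.3, 27.7, 36.3, 37.3, 37.6, 38.5, 41.3, 41.4, 42.3, 42.6, 44.5, 45.4.
n = 21.
Position = ⌈80/100 · 21⌉ = ⌈16.8⌉ = 17.
The value at rank 17 is 41.4.

41.4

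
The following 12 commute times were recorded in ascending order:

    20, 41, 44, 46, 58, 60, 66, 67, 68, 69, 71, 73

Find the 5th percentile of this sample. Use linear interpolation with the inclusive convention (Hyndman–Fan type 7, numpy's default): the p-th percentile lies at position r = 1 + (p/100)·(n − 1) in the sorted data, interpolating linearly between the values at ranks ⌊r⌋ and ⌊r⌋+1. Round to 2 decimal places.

31.55

n = 12.
r = 1 + (5/100)·(12 − 1) = 1 + 0.55 = 1.55.
Rank 1 is 20 and rank 2 is 41.
Interpolate: 20 + 0.55·(41 − 20) = 20 + 0.55·21 = 31.55.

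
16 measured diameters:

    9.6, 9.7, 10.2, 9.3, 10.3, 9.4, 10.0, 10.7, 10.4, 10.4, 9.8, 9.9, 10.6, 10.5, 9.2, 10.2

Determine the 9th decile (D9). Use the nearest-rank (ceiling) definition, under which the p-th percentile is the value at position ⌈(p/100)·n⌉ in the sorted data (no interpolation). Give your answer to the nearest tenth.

Sorted: 9.2, 9.3, 9.4, 9.6, 9.7, 9.8, 9.9, 10.0, 10.2, 10.2, 10.3, 10.4, 10.4, 10.5, 10.6, 10.7.
n = 16.
Position = ⌈90/100 · 16⌉ = ⌈14.4⌉ = 15.
The value at rank 15 is 10.6.

10.6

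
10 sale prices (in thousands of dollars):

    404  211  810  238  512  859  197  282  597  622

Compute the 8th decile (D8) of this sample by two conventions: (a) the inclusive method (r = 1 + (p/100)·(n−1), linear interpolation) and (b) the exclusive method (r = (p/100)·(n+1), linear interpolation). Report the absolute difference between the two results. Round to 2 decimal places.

Sorted: 197, 211, 238, 282, 404, 512, 597, 622, 810, 859.
n = 10.
(a) r = 8.2; between ranks 8 (622) and 9 (810): 659.6.
(b) r = 8.8; between ranks 8 (622) and 9 (810): 772.4.
|659.6 − 772.4| = 112.8.

112.80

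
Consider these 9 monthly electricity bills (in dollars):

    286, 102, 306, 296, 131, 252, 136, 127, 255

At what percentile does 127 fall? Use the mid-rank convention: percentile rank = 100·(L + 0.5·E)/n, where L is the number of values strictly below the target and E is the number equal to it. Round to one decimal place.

16.7

Sorted: 102, 127, 131, 136, 252, 255, 286, 296, 306.
Count below 127: L = 1; count equal: E = 1; n = 9.
Percentile rank = 100·(1 + 0.5·1)/9 = 100·1.5/9 = 16.67.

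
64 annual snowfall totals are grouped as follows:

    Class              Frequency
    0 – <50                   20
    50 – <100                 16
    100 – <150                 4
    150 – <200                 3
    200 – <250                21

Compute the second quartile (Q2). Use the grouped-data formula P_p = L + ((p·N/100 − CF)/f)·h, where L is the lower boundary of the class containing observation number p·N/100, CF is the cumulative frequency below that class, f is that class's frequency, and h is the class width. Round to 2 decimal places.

N = 64; target position k = 50/100 · 64 = 32.
Cumulative frequencies: 20, 36, 40, 43, 64.
Observation 32 falls in the class 50 – <100.
L = 50, CF = 20, f = 16, h = 50.
P50 = 50 + ((32 − 20)/16)·50 = 50 + 37.5 = 87.5.

87.50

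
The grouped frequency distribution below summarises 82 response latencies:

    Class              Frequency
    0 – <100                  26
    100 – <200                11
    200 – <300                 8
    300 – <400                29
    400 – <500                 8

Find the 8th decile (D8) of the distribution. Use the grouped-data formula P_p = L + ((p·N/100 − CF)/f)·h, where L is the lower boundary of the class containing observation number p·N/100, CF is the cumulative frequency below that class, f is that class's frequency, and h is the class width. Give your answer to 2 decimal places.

371.03

N = 82; target position k = 80/100 · 82 = 65.6.
Cumulative frequencies: 26, 37, 45, 74, 82.
Observation 65.6 falls in the class 300 – <400.
L = 300, CF = 45, f = 29, h = 100.
P80 = 300 + ((65.6 − 45)/29)·100 = 300 + 71.0345 = 371.034.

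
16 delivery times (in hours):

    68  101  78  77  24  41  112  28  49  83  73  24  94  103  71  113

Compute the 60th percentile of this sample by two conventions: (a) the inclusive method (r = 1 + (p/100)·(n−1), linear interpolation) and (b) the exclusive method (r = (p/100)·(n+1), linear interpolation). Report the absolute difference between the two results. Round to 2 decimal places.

1.00

Sorted: 24, 24, 28, 41, 49, 68, 71, 73, 77, 78, 83, 94, 101, 103, 112, 113.
n = 16.
(a) r = 10 → value at rank 10 = 78.
(b) r = 10.2; between ranks 10 (78) and 11 (83): 79.
|78 − 79| = 1.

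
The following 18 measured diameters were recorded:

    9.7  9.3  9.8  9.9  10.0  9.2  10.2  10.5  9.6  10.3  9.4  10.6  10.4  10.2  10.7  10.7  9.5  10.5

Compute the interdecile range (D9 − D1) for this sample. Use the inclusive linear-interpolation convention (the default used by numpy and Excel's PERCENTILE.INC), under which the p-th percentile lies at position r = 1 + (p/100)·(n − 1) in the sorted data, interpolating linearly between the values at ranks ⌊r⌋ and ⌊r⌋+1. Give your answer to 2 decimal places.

1.26

Sorted: 9.2, 9.3, 9.4, 9.5, 9.6, 9.7, 9.8, 9.9, 10.0, 10.2, 10.2, 10.3, 10.4, 10.5, 10.5, 10.6, 10.7, 10.7.
n = 18.
P10: r = 2.7; ranks 2–3 are 9.3, 9.4; interpolating gives 9.37.
P90: r = 16.3; ranks 16–17 are 10.6, 10.7; interpolating gives 10.63.
Difference: 10.63 − 9.37 = 1.26.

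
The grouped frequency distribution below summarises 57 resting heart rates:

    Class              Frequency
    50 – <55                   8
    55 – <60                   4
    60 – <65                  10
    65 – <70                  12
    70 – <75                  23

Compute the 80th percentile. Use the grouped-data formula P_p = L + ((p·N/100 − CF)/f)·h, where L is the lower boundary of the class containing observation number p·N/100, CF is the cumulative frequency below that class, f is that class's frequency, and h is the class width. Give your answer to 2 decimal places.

N = 57; target position k = 80/100 · 57 = 45.6.
Cumulative frequencies: 8, 12, 22, 34, 57.
Observation 45.6 falls in the class 70 – <75.
L = 70, CF = 34, f = 23, h = 5.
P80 = 70 + ((45.6 − 34)/23)·5 = 70 + 2.52174 = 72.5217.

72.52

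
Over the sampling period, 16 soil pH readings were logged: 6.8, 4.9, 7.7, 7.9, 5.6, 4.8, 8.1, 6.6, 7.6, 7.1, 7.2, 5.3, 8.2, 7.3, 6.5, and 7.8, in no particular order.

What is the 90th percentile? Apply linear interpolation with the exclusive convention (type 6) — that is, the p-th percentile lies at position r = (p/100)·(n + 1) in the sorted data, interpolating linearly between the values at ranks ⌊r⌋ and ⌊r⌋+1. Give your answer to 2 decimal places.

8.13

Sorted: 4.8, 4.9, 5.3, 5.6, 6.5, 6.6, 6.8, 7.1, 7.2, 7.3, 7.6, 7.7, 7.8, 7.9, 8.1, 8.2.
n = 16.
r = (90/100)·(16 + 1) = 15.3.
Rank 15 is 8.1 and rank 16 is 8.2.
Interpolate: 8.1 + 0.3·(8.2 − 8.1) = 8.1 + 0.3·0.1 = 8.13.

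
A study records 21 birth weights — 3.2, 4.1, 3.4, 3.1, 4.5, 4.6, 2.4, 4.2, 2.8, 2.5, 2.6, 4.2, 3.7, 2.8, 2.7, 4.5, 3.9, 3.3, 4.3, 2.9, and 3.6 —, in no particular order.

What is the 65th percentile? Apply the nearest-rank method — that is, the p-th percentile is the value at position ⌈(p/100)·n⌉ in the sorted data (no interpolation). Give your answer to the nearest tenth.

Sorted: 2.4, 2.5, 2.6, 2.7, 2.8, 2.8, 2.9, 3.1, 3.2, 3.3, 3.4, 3.6, 3.7, 3.9, 4.1, 4.2, 4.2, 4.3, 4.5, 4.5, 4.6.
n = 21.
Position = ⌈65/100 · 21⌉ = ⌈13.65⌉ = 14.
The value at rank 14 is 3.9.

3.9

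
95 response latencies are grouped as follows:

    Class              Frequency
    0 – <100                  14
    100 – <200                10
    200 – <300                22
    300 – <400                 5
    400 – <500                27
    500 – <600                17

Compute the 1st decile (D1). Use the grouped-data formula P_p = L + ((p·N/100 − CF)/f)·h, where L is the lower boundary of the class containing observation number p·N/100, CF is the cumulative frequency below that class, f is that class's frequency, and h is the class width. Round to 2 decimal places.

67.86

N = 95; target position k = 10/100 · 95 = 9.5.
Cumulative frequencies: 14, 24, 46, 51, 78, 95.
Observation 9.5 falls in the class 0 – <100.
L = 0, CF = 0, f = 14, h = 100.
P10 = 0 + ((9.5 − 0)/14)·100 = 0 + 67.8571 = 67.8571.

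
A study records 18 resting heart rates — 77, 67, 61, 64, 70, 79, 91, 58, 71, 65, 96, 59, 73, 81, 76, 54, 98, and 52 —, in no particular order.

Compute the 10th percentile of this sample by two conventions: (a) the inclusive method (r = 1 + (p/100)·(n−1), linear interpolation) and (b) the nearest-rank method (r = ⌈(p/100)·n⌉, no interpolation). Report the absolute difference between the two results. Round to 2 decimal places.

Sorted: 52, 54, 58, 59, 61, 64, 65, 67, 70, 71, 73, 76, 77, 79, 81, 91, 96, 98.
n = 18.
(a) r = 2.7; between ranks 2 (54) and 3 (58): 56.8.
(b) the nearest-rank method: rank 2 → 54.
|56.8 − 54| = 2.8.

2.80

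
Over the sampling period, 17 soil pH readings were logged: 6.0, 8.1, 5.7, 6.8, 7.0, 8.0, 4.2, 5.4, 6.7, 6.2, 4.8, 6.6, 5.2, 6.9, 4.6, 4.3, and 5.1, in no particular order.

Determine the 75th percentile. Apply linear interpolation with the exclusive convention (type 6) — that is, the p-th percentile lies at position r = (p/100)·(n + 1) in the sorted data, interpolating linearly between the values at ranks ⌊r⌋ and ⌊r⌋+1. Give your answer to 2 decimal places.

6.85

Sorted: 4.2, 4.3, 4.6, 4.8, 5.1, 5.2, 5.4, 5.7, 6.0, 6.2, 6.6, 6.7, 6.8, 6.9, 7.0, 8.0, 8.1.
n = 17.
r = (75/100)·(17 + 1) = 13.5.
Rank 13 is 6.8 and rank 14 is 6.9.
Interpolate: 6.8 + 0.5·(6.9 − 6.8) = 6.8 + 0.5·0.1 = 6.85.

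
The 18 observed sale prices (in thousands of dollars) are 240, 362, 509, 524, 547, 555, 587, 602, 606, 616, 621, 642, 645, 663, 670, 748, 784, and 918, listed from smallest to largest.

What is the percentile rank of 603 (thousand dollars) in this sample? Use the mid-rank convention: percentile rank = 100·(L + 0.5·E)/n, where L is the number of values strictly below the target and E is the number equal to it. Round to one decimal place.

44.4

Count below 603: L = 8; count equal: E = 0; n = 18.
Percentile rank = 100·(8 + 0.5·0)/18 = 100·8/18 = 44.44.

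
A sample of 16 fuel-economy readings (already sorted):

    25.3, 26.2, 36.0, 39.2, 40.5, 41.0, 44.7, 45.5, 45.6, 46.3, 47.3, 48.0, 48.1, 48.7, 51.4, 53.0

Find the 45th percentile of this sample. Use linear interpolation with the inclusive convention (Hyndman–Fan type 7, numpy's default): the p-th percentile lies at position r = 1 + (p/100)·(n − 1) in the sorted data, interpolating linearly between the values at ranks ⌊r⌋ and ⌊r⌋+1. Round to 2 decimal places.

n = 16.
r = 1 + (45/100)·(16 − 1) = 1 + 6.75 = 7.75.
Rank 7 is 44.7 and rank 8 is 45.5.
Interpolate: 44.7 + 0.75·(45.5 − 44.7) = 44.7 + 0.75·0.8 = 45.3.

45.30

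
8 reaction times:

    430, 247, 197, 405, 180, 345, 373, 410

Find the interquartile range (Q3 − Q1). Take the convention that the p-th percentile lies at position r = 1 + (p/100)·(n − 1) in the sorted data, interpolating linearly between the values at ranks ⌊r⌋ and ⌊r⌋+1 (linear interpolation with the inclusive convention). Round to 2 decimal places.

171.75

Sorted: 180, 197, 247, 345, 373, 405, 410, 430.
n = 8.
P25: r = 2.75; ranks 2–3 are 197, 247; interpolating gives 234.5.
P75: r = 6.25; ranks 6–7 are 405, 410; interpolating gives 406.25.
Difference: 406.25 − 234.5 = 171.75.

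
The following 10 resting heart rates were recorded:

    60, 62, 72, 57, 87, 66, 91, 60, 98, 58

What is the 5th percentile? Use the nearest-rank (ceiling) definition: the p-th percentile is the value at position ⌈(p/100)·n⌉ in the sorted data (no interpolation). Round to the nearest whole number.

57

Sorted: 57, 58, 60, 60, 62, 66, 72, 87, 91, 98.
n = 10.
Position = ⌈5/100 · 10⌉ = ⌈0.5⌉ = 1.
The value at rank 1 is 57.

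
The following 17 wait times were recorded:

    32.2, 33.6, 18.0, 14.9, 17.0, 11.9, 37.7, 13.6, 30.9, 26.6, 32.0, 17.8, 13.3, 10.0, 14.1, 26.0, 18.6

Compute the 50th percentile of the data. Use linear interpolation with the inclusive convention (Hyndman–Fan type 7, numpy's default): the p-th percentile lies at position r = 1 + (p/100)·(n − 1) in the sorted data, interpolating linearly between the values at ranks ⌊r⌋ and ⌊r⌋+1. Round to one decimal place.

Sorted: 10.0, 11.9, 13.3, 13.6, 14.1, 14.9, 17.0, 17.8, 18.0, 18.6, 26.0, 26.6, 30.9, 32.0, 32.2, 33.6, 37.7.
n = 17.
r = 1 + (50/100)·(17 − 1) = 1 + 8 = 9.
r is an integer, so P50 is the value at rank 9: 18.0.

18.0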